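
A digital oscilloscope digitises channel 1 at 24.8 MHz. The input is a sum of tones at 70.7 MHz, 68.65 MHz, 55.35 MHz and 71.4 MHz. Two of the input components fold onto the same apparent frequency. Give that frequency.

5.75 MHz

fs/2 = 12.4 MHz.
70.7 MHz mod fs = 21.1 MHz.
21.1 MHz > fs/2 = 12.4 MHz, folds to fs − 21.1 MHz = 3.7 MHz.
68.65 MHz mod fs = 19.05 MHz.
19.05 MHz > fs/2 = 12.4 MHz, folds to fs − 19.05 MHz = 5.75 MHz.
55.35 MHz mod fs = 5.75 MHz.
5.75 MHz ≤ fs/2 = 12.4 MHz, appears at 5.75 MHz.
71.4 MHz mod fs = 21.8 MHz.
21.8 MHz > fs/2 = 12.4 MHz, folds to fs − 21.8 MHz = 3 MHz.
55.35 MHz and 68.65 MHz both map to 5.75 MHz.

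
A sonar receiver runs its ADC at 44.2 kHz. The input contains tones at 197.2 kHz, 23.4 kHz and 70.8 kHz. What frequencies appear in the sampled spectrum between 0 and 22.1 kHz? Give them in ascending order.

17.6 kHz, 20.4 kHz, 20.8 kHz

fs/2 = 22.1 kHz.
197.2 kHz mod fs = 20.4 kHz.
20.4 kHz ≤ fs/2 = 22.1 kHz, appears at 20.4 kHz.
23.4 kHz > fs/2 = 22.1 kHz, folds to fs − 23.4 kHz = 20.8 kHz.
70.8 kHz mod fs = 26.6 kHz.
26.6 kHz > fs/2 = 22.1 kHz, folds to fs − 26.6 kHz = 17.6 kHz.
Distinct values: {17.6 kHz, 20.4 kHz, 20.8 kHz}.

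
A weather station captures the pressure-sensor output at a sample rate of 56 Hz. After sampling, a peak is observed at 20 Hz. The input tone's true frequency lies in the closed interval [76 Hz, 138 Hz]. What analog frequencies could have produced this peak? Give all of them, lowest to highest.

76 Hz, 92 Hz, 132 Hz

Frequencies that alias to 20 Hz are k·fs ± 20 Hz for integer k ≥ 0.
k=0: 20 Hz.
k=1: 36 Hz, 76 Hz.
k=2: 92 Hz, 132 Hz.
k=3: 148 Hz, 188 Hz.
Within [76 Hz, 138 Hz]: 76 Hz, 92 Hz, 132 Hz.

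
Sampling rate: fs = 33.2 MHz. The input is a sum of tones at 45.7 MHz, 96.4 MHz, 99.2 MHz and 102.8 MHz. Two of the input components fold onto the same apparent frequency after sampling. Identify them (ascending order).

96.4 MHz, 102.8 MHz

fs/2 = 16.6 MHz.
45.7 MHz mod fs = 12.5 MHz.
12.5 MHz ≤ fs/2 = 16.6 MHz, appears at 12.5 MHz.
96.4 MHz mod fs = 30 MHz.
30 MHz > fs/2 = 16.6 MHz, folds to fs − 30 MHz = 3.2 MHz.
99.2 MHz mod fs = 32.8 MHz.
32.8 MHz > fs/2 = 16.6 MHz, folds to fs − 32.8 MHz = 0.4 MHz.
102.8 MHz mod fs = 3.2 MHz.
3.2 MHz ≤ fs/2 = 16.6 MHz, appears at 3.2 MHz.
96.4 MHz and 102.8 MHz both map to 3.2 MHz.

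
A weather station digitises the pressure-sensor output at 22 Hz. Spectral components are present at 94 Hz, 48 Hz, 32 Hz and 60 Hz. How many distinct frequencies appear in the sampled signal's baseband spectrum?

fs/2 = 11 Hz.
94 Hz mod fs = 6 Hz.
6 Hz ≤ fs/2 = 11 Hz, appears at 6 Hz.
48 Hz mod fs = 4 Hz.
4 Hz ≤ fs/2 = 11 Hz, appears at 4 Hz.
32 Hz mod fs = 10 Hz.
10 Hz ≤ fs/2 = 11 Hz, appears at 10 Hz.
60 Hz mod fs = 16 Hz.
16 Hz > fs/2 = 11 Hz, folds to fs − 16 Hz = 6 Hz.
Distinct values: {4 Hz, 6 Hz, 10 Hz} → 3.

3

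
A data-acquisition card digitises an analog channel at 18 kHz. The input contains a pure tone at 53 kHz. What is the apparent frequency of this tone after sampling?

1 kHz

53 kHz mod fs = 17 kHz.
17 kHz > fs/2 = 9 kHz, folds to fs − 17 kHz = 1 kHz.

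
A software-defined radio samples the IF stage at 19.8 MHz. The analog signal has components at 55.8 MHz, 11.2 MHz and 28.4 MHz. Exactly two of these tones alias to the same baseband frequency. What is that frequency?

fs/2 = 9.9 MHz.
55.8 MHz mod fs = 16.2 MHz.
16.2 MHz > fs/2 = 9.9 MHz, folds to fs − 16.2 MHz = 3.6 MHz.
11.2 MHz > fs/2 = 9.9 MHz, folds to fs − 11.2 MHz = 8.6 MHz.
28.4 MHz mod fs = 8.6 MHz.
8.6 MHz ≤ fs/2 = 9.9 MHz, appears at 8.6 MHz.
11.2 MHz and 28.4 MHz both map to 8.6 MHz.

8.6 MHz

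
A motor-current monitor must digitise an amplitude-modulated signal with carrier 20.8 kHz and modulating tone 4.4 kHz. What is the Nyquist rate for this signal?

50.4 kHz

AM sidebands sit at fc ± fm = 16.4 kHz and 25.2 kHz.
Highest-frequency component: 25.2 kHz.
Nyquist rate = 2 × 25.2 kHz = 50.4 kHz.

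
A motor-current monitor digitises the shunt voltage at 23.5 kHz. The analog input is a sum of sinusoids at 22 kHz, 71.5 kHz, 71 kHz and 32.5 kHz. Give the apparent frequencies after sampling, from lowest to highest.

fs/2 = 11.75 kHz.
22 kHz > fs/2 = 11.75 kHz, folds to fs − 22 kHz = 1.5 kHz.
71.5 kHz mod fs = 1 kHz.
1 kHz ≤ fs/2 = 11.75 kHz, appears at 1 kHz.
71 kHz mod fs = 0.5 kHz.
0.5 kHz ≤ fs/2 = 11.75 kHz, appears at 0.5 kHz.
32.5 kHz mod fs = 9 kHz.
9 kHz ≤ fs/2 = 11.75 kHz, appears at 9 kHz.
Distinct values: {0.5 kHz, 1 kHz, 1.5 kHz, 9 kHz}.

0.5 kHz, 1 kHz, 1.5 kHz, 9 kHz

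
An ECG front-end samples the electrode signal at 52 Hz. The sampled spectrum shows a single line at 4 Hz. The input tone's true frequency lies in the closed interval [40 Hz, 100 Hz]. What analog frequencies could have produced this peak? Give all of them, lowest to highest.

Frequencies that alias to 4 Hz are k·fs ± 4 Hz for integer k ≥ 0.
k=0: 4 Hz.
k=1: 48 Hz, 56 Hz.
k=2: 100 Hz, 108 Hz.
k=3: 152 Hz, 160 Hz.
Within [40 Hz, 100 Hz]: 48 Hz, 56 Hz, 100 Hz.

48 Hz, 56 Hz, 100 Hz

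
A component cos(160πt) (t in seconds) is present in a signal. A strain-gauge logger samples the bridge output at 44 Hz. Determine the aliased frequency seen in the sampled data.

8 Hz

ω = 160π rad/s → f = ω/(2π) = 80 Hz.
80 Hz mod fs = 36 Hz.
36 Hz > fs/2 = 22 Hz, folds to fs − 36 Hz = 8 Hz.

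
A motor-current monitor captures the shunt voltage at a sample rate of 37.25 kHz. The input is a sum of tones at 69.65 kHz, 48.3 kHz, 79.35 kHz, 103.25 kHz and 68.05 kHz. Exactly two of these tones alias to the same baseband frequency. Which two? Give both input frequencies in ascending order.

69.65 kHz, 79.35 kHz

fs/2 = 18.625 kHz.
69.65 kHz mod fs = 32.4 kHz.
32.4 kHz > fs/2 = 18.625 kHz, folds to fs − 32.4 kHz = 4.85 kHz.
48.3 kHz mod fs = 11.05 kHz.
11.05 kHz ≤ fs/2 = 18.625 kHz, appears at 11.05 kHz.
79.35 kHz mod fs = 4.85 kHz.
4.85 kHz ≤ fs/2 = 18.625 kHz, appears at 4.85 kHz.
103.25 kHz mod fs = 28.75 kHz.
28.75 kHz > fs/2 = 18.625 kHz, folds to fs − 28.75 kHz = 8.5 kHz.
68.05 kHz mod fs = 30.8 kHz.
30.8 kHz > fs/2 = 18.625 kHz, folds to fs − 30.8 kHz = 6.45 kHz.
69.65 kHz and 79.35 kHz both map to 4.85 kHz.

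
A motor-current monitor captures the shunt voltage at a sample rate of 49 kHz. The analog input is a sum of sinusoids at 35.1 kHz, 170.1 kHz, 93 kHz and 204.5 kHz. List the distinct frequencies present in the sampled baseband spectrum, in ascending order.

5 kHz, 8.5 kHz, 13.9 kHz, 23.1 kHz

fs/2 = 24.5 kHz.
35.1 kHz > fs/2 = 24.5 kHz, folds to fs − 35.1 kHz = 13.9 kHz.
170.1 kHz mod fs = 23.1 kHz.
23.1 kHz ≤ fs/2 = 24.5 kHz, appears at 23.1 kHz.
93 kHz mod fs = 44 kHz.
44 kHz > fs/2 = 24.5 kHz, folds to fs − 44 kHz = 5 kHz.
204.5 kHz mod fs = 8.5 kHz.
8.5 kHz ≤ fs/2 = 24.5 kHz, appears at 8.5 kHz.
Distinct values: {5 kHz, 8.5 kHz, 13.9 kHz, 23.1 kHz}.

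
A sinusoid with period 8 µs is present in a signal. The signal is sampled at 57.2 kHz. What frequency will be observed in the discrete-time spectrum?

10.6 kHz

T = 8 µs → f = 1/T = 125 kHz.
125 kHz mod fs = 10.6 kHz.
10.6 kHz ≤ fs/2 = 28.6 kHz, appears at 10.6 kHz.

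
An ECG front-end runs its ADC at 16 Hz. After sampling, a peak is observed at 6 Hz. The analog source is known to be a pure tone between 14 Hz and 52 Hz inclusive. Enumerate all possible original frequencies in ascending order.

22 Hz, 26 Hz, 38 Hz, 42 Hz

Frequencies that alias to 6 Hz are k·fs ± 6 Hz for integer k ≥ 0.
k=0: 6 Hz.
k=1: 10 Hz, 22 Hz.
k=2: 26 Hz, 38 Hz.
k=3: 42 Hz, 54 Hz.
k=4: 58 Hz, 70 Hz.
Within [14 Hz, 52 Hz]: 22 Hz, 26 Hz, 38 Hz, 42 Hz.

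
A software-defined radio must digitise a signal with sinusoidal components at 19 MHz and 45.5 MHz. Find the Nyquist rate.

91 MHz

Highest-frequency component: 45.5 MHz.
Nyquist rate = 2 × 45.5 MHz = 91 MHz.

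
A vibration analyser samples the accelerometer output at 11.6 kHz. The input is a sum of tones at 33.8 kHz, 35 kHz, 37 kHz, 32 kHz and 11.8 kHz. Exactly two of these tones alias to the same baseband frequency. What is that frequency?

fs/2 = 5.8 kHz.
33.8 kHz mod fs = 10.6 kHz.
10.6 kHz > fs/2 = 5.8 kHz, folds to fs − 10.6 kHz = 1 kHz.
35 kHz mod fs = 0.2 kHz.
0.2 kHz ≤ fs/2 = 5.8 kHz, appears at 0.2 kHz.
37 kHz mod fs = 2.2 kHz.
2.2 kHz ≤ fs/2 = 5.8 kHz, appears at 2.2 kHz.
32 kHz mod fs = 8.8 kHz.
8.8 kHz > fs/2 = 5.8 kHz, folds to fs − 8.8 kHz = 2.8 kHz.
11.8 kHz mod fs = 0.2 kHz.
0.2 kHz ≤ fs/2 = 5.8 kHz, appears at 0.2 kHz.
11.8 kHz and 35 kHz both map to 0.2 kHz.

0.2 kHz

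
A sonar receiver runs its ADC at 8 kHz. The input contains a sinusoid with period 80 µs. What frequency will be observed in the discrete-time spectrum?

T = 80 µs → f = 1/T = 12.5 kHz.
12.5 kHz mod fs = 4.5 kHz.
4.5 kHz > fs/2 = 4 kHz, folds to fs − 4.5 kHz = 3.5 kHz.

3.5 kHz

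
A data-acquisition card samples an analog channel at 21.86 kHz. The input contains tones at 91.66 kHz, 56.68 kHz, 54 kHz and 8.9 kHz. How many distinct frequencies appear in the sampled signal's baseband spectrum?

3

fs/2 = 10.93 kHz.
91.66 kHz mod fs = 4.22 kHz.
4.22 kHz ≤ fs/2 = 10.93 kHz, appears at 4.22 kHz.
56.68 kHz mod fs = 12.96 kHz.
12.96 kHz > fs/2 = 10.93 kHz, folds to fs − 12.96 kHz = 8.9 kHz.
54 kHz mod fs = 10.28 kHz.
10.28 kHz ≤ fs/2 = 10.93 kHz, appears at 10.28 kHz.
8.9 kHz ≤ fs/2 = 10.93 kHz, passes unchanged.
Distinct values: {4.22 kHz, 8.9 kHz, 10.28 kHz} → 3.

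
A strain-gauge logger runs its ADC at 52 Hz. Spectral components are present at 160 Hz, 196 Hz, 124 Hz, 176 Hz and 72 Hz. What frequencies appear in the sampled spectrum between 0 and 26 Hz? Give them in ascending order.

4 Hz, 12 Hz, 20 Hz

fs/2 = 26 Hz.
160 Hz mod fs = 4 Hz.
4 Hz ≤ fs/2 = 26 Hz, appears at 4 Hz.
196 Hz mod fs = 40 Hz.
40 Hz > fs/2 = 26 Hz, folds to fs − 40 Hz = 12 Hz.
124 Hz mod fs = 20 Hz.
20 Hz ≤ fs/2 = 26 Hz, appears at 20 Hz.
176 Hz mod fs = 20 Hz.
20 Hz ≤ fs/2 = 26 Hz, appears at 20 Hz.
72 Hz mod fs = 20 Hz.
20 Hz ≤ fs/2 = 26 Hz, appears at 20 Hz.
Distinct values: {4 Hz, 12 Hz, 20 Hz}.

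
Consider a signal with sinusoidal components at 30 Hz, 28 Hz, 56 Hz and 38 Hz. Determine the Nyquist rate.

Highest-frequency component: 56 Hz.
Nyquist rate = 2 × 56 Hz = 112 Hz.

112 Hz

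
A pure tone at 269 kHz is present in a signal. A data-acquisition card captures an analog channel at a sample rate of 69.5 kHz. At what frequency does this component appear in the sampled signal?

269 kHz mod fs = 60.5 kHz.
60.5 kHz > fs/2 = 34.75 kHz, folds to fs − 60.5 kHz = 9 kHz.

9 kHz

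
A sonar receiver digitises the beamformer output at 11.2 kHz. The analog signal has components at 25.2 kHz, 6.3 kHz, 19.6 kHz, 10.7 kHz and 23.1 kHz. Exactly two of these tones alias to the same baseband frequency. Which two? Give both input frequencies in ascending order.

19.6 kHz, 25.2 kHz

fs/2 = 5.6 kHz.
25.2 kHz mod fs = 2.8 kHz.
2.8 kHz ≤ fs/2 = 5.6 kHz, appears at 2.8 kHz.
6.3 kHz > fs/2 = 5.6 kHz, folds to fs − 6.3 kHz = 4.9 kHz.
19.6 kHz mod fs = 8.4 kHz.
8.4 kHz > fs/2 = 5.6 kHz, folds to fs − 8.4 kHz = 2.8 kHz.
10.7 kHz > fs/2 = 5.6 kHz, folds to fs − 10.7 kHz = 0.5 kHz.
23.1 kHz mod fs = 0.7 kHz.
0.7 kHz ≤ fs/2 = 5.6 kHz, appears at 0.7 kHz.
19.6 kHz and 25.2 kHz both map to 2.8 kHz.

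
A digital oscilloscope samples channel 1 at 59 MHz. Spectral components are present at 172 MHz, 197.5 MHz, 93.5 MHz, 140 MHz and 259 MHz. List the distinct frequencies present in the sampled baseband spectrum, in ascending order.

fs/2 = 29.5 MHz.
172 MHz mod fs = 54 MHz.
54 MHz > fs/2 = 29.5 MHz, folds to fs − 54 MHz = 5 MHz.
197.5 MHz mod fs = 20.5 MHz.
20.5 MHz ≤ fs/2 = 29.5 MHz, appears at 20.5 MHz.
93.5 MHz mod fs = 34.5 MHz.
34.5 MHz > fs/2 = 29.5 MHz, folds to fs − 34.5 MHz = 24.5 MHz.
140 MHz mod fs = 22 MHz.
22 MHz ≤ fs/2 = 29.5 MHz, appears at 22 MHz.
259 MHz mod fs = 23 MHz.
23 MHz ≤ fs/2 = 29.5 MHz, appears at 23 MHz.
Distinct values: {5 MHz, 20.5 MHz, 22 MHz, 23 MHz, 24.5 MHz}.

5 MHz, 20.5 MHz, 22 MHz, 23 MHz, 24.5 MHz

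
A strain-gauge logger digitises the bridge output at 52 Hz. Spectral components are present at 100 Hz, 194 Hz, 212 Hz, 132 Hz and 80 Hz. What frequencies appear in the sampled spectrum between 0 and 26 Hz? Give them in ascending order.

4 Hz, 14 Hz, 24 Hz

fs/2 = 26 Hz.
100 Hz mod fs = 48 Hz.
48 Hz > fs/2 = 26 Hz, folds to fs − 48 Hz = 4 Hz.
194 Hz mod fs = 38 Hz.
38 Hz > fs/2 = 26 Hz, folds to fs − 38 Hz = 14 Hz.
212 Hz mod fs = 4 Hz.
4 Hz ≤ fs/2 = 26 Hz, appears at 4 Hz.
132 Hz mod fs = 28 Hz.
28 Hz > fs/2 = 26 Hz, folds to fs − 28 Hz = 24 Hz.
80 Hz mod fs = 28 Hz.
28 Hz > fs/2 = 26 Hz, folds to fs − 28 Hz = 24 Hz.
Distinct values: {4 Hz, 14 Hz, 24 Hz}.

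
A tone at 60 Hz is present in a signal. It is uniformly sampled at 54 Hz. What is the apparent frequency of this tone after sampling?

60 Hz mod fs = 6 Hz.
6 Hz ≤ fs/2 = 27 Hz, appears at 6 Hz.

6 Hz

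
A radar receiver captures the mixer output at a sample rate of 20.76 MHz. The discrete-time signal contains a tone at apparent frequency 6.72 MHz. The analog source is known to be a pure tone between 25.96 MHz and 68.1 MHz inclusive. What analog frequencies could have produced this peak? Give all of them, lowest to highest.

Frequencies that alias to 6.72 MHz are k·fs ± 6.72 MHz for integer k ≥ 0.
k=0: 6.72 MHz.
k=1: 14.04 MHz, 27.48 MHz.
k=2: 34.8 MHz, 48.24 MHz.
k=3: 55.56 MHz, 69 MHz.
k=4: 76.32 MHz, 89.76 MHz.
Within [25.96 MHz, 68.1 MHz]: 27.48 MHz, 34.8 MHz, 48.24 MHz, 55.56 MHz.

27.48 MHz, 34.8 MHz, 48.24 MHz, 55.56 MHz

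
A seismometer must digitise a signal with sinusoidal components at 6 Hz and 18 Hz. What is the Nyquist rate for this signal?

Highest-frequency component: 18 Hz.
Nyquist rate = 2 × 18 Hz = 36 Hz.

36 Hz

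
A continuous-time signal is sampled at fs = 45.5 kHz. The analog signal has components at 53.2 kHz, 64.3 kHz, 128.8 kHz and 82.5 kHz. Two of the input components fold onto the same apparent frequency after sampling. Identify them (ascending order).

fs/2 = 22.75 kHz.
53.2 kHz mod fs = 7.7 kHz.
7.7 kHz ≤ fs/2 = 22.75 kHz, appears at 7.7 kHz.
64.3 kHz mod fs = 18.8 kHz.
18.8 kHz ≤ fs/2 = 22.75 kHz, appears at 18.8 kHz.
128.8 kHz mod fs = 37.8 kHz.
37.8 kHz > fs/2 = 22.75 kHz, folds to fs − 37.8 kHz = 7.7 kHz.
82.5 kHz mod fs = 37 kHz.
37 kHz > fs/2 = 22.75 kHz, folds to fs − 37 kHz = 8.5 kHz.
53.2 kHz and 128.8 kHz both map to 7.7 kHz.

53.2 kHz, 128.8 kHz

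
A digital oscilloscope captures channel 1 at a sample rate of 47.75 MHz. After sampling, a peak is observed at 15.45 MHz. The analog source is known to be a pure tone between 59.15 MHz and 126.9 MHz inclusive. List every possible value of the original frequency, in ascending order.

63.2 MHz, 80.05 MHz, 110.95 MHz

Frequencies that alias to 15.45 MHz are k·fs ± 15.45 MHz for integer k ≥ 0.
k=0: 15.45 MHz.
k=1: 32.3 MHz, 63.2 MHz.
k=2: 80.05 MHz, 110.95 MHz.
k=3: 127.8 MHz, 158.7 MHz.
Within [59.15 MHz, 126.9 MHz]: 63.2 MHz, 80.05 MHz, 110.95 MHz.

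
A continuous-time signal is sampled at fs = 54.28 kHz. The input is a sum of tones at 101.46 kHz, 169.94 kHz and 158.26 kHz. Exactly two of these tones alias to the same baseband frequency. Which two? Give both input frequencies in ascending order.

fs/2 = 27.14 kHz.
101.46 kHz mod fs = 47.18 kHz.
47.18 kHz > fs/2 = 27.14 kHz, folds to fs − 47.18 kHz = 7.1 kHz.
169.94 kHz mod fs = 7.1 kHz.
7.1 kHz ≤ fs/2 = 27.14 kHz, appears at 7.1 kHz.
158.26 kHz mod fs = 49.7 kHz.
49.7 kHz > fs/2 = 27.14 kHz, folds to fs − 49.7 kHz = 4.58 kHz.
101.46 kHz and 169.94 kHz both map to 7.1 kHz.

101.46 kHz, 169.94 kHz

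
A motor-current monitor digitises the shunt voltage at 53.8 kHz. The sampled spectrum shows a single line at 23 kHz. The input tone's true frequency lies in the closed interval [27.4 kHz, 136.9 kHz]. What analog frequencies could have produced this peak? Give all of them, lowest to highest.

Frequencies that alias to 23 kHz are k·fs ± 23 kHz for integer k ≥ 0.
k=0: 23 kHz.
k=1: 30.8 kHz, 76.8 kHz.
k=2: 84.6 kHz, 130.6 kHz.
k=3: 138.4 kHz, 184.4 kHz.
Within [27.4 kHz, 136.9 kHz]: 30.8 kHz, 76.8 kHz, 84.6 kHz, 130.6 kHz.

30.8 kHz, 76.8 kHz, 84.6 kHz, 130.6 kHz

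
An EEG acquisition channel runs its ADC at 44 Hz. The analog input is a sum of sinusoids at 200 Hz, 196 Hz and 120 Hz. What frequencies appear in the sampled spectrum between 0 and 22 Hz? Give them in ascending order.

12 Hz, 20 Hz

fs/2 = 22 Hz.
200 Hz mod fs = 24 Hz.
24 Hz > fs/2 = 22 Hz, folds to fs − 24 Hz = 20 Hz.
196 Hz mod fs = 20 Hz.
20 Hz ≤ fs/2 = 22 Hz, appears at 20 Hz.
120 Hz mod fs = 32 Hz.
32 Hz > fs/2 = 22 Hz, folds to fs − 32 Hz = 12 Hz.
Distinct values: {12 Hz, 20 Hz}.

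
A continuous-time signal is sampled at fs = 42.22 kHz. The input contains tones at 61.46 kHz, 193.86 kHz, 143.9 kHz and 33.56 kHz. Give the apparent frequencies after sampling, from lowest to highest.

8.66 kHz, 17.24 kHz, 19.24 kHz

fs/2 = 21.11 kHz.
61.46 kHz mod fs = 19.24 kHz.
19.24 kHz ≤ fs/2 = 21.11 kHz, appears at 19.24 kHz.
193.86 kHz mod fs = 24.98 kHz.
24.98 kHz > fs/2 = 21.11 kHz, folds to fs − 24.98 kHz = 17.24 kHz.
143.9 kHz mod fs = 17.24 kHz.
17.24 kHz ≤ fs/2 = 21.11 kHz, appears at 17.24 kHz.
33.56 kHz > fs/2 = 21.11 kHz, folds to fs − 33.56 kHz = 8.66 kHz.
Distinct values: {8.66 kHz, 17.24 kHz, 19.24 kHz}.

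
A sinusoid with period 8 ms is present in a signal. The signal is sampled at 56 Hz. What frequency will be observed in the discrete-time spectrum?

13 Hz

T = 8 ms → f = 1/T = 125 Hz.
125 Hz mod fs = 13 Hz.
13 Hz ≤ fs/2 = 28 Hz, appears at 13 Hz.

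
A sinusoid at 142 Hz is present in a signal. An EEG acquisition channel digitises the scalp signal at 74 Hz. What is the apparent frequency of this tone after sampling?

6 Hz

142 Hz mod fs = 68 Hz.
68 Hz > fs/2 = 37 Hz, folds to fs − 68 Hz = 6 Hz.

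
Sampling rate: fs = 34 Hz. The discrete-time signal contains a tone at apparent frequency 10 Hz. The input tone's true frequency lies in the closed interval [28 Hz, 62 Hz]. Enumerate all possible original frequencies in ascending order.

Frequencies that alias to 10 Hz are k·fs ± 10 Hz for integer k ≥ 0.
k=0: 10 Hz.
k=1: 24 Hz, 44 Hz.
k=2: 58 Hz, 78 Hz.
k=3: 92 Hz, 112 Hz.
Within [28 Hz, 62 Hz]: 44 Hz, 58 Hz.

44 Hz, 58 Hz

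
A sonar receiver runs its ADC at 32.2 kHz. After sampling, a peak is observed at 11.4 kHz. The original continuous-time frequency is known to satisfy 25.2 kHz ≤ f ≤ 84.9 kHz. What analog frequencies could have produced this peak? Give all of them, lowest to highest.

Frequencies that alias to 11.4 kHz are k·fs ± 11.4 kHz for integer k ≥ 0.
k=0: 11.4 kHz.
k=1: 20.8 kHz, 43.6 kHz.
k=2: 53 kHz, 75.8 kHz.
k=3: 85.2 kHz, 108 kHz.
Within [25.2 kHz, 84.9 kHz]: 43.6 kHz, 53 kHz, 75.8 kHz.

43.6 kHz, 53 kHz, 75.8 kHz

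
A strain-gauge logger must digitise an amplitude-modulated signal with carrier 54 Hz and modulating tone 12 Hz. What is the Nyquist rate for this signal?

AM sidebands sit at fc ± fm = 42 Hz and 66 Hz.
Highest-frequency component: 66 Hz.
Nyquist rate = 2 × 66 Hz = 132 Hz.

132 Hz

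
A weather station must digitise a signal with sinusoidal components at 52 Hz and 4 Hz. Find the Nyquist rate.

Highest-frequency component: 52 Hz.
Nyquist rate = 2 × 52 Hz = 104 Hz.

104 Hz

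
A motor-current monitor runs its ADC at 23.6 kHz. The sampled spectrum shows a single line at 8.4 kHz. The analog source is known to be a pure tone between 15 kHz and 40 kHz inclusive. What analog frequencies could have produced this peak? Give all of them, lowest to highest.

15.2 kHz, 32 kHz, 38.8 kHz

Frequencies that alias to 8.4 kHz are k·fs ± 8.4 kHz for integer k ≥ 0.
k=0: 8.4 kHz.
k=1: 15.2 kHz, 32 kHz.
k=2: 38.8 kHz, 55.6 kHz.
k=3: 62.4 kHz, 79.2 kHz.
Within [15 kHz, 40 kHz]: 15.2 kHz, 32 kHz, 38.8 kHz.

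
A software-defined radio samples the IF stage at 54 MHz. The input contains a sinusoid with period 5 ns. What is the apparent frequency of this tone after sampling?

T = 5 ns → f = 1/T = 200 MHz.
200 MHz mod fs = 38 MHz.
38 MHz > fs/2 = 27 MHz, folds to fs − 38 MHz = 16 MHz.

16 MHz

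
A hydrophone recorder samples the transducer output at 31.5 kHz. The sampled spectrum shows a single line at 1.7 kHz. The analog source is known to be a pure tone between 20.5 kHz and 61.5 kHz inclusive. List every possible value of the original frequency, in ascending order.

Frequencies that alias to 1.7 kHz are k·fs ± 1.7 kHz for integer k ≥ 0.
k=0: 1.7 kHz.
k=1: 29.8 kHz, 33.2 kHz.
k=2: 61.3 kHz, 64.7 kHz.
k=3: 92.8 kHz, 96.2 kHz.
Within [20.5 kHz, 61.5 kHz]: 29.8 kHz, 33.2 kHz, 61.3 kHz.

29.8 kHz, 33.2 kHz, 61.3 kHz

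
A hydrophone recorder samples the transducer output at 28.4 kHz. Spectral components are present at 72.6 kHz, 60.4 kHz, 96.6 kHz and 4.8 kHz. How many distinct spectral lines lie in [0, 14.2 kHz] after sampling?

4

fs/2 = 14.2 kHz.
72.6 kHz mod fs = 15.8 kHz.
15.8 kHz > fs/2 = 14.2 kHz, folds to fs − 15.8 kHz = 12.6 kHz.
60.4 kHz mod fs = 3.6 kHz.
3.6 kHz ≤ fs/2 = 14.2 kHz, appears at 3.6 kHz.
96.6 kHz mod fs = 11.4 kHz.
11.4 kHz ≤ fs/2 = 14.2 kHz, appears at 11.4 kHz.
4.8 kHz ≤ fs/2 = 14.2 kHz, passes unchanged.
Distinct values: {3.6 kHz, 4.8 kHz, 11.4 kHz, 12.6 kHz} → 4.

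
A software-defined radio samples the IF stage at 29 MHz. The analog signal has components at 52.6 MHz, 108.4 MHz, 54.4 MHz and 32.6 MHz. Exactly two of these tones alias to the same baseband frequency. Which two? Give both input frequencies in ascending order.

32.6 MHz, 54.4 MHz

fs/2 = 14.5 MHz.
52.6 MHz mod fs = 23.6 MHz.
23.6 MHz > fs/2 = 14.5 MHz, folds to fs − 23.6 MHz = 5.4 MHz.
108.4 MHz mod fs = 21.4 MHz.
21.4 MHz > fs/2 = 14.5 MHz, folds to fs − 21.4 MHz = 7.6 MHz.
54.4 MHz mod fs = 25.4 MHz.
25.4 MHz > fs/2 = 14.5 MHz, folds to fs − 25.4 MHz = 3.6 MHz.
32.6 MHz mod fs = 3.6 MHz.
3.6 MHz ≤ fs/2 = 14.5 MHz, appears at 3.6 MHz.
32.6 MHz and 54.4 MHz both map to 3.6 MHz.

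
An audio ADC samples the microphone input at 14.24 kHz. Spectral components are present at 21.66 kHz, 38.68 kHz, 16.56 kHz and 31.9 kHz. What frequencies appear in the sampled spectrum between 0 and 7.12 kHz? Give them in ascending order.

2.32 kHz, 3.42 kHz, 4.04 kHz, 6.82 kHz

fs/2 = 7.12 kHz.
21.66 kHz mod fs = 7.42 kHz.
7.42 kHz > fs/2 = 7.12 kHz, folds to fs − 7.42 kHz = 6.82 kHz.
38.68 kHz mod fs = 10.2 kHz.
10.2 kHz > fs/2 = 7.12 kHz, folds to fs − 10.2 kHz = 4.04 kHz.
16.56 kHz mod fs = 2.32 kHz.
2.32 kHz ≤ fs/2 = 7.12 kHz, appears at 2.32 kHz.
31.9 kHz mod fs = 3.42 kHz.
3.42 kHz ≤ fs/2 = 7.12 kHz, appears at 3.42 kHz.
Distinct values: {2.32 kHz, 3.42 kHz, 4.04 kHz, 6.82 kHz}.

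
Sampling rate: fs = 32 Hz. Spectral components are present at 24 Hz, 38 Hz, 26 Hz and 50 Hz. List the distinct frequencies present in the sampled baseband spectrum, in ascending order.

6 Hz, 8 Hz, 14 Hz

fs/2 = 16 Hz.
24 Hz > fs/2 = 16 Hz, folds to fs − 24 Hz = 8 Hz.
38 Hz mod fs = 6 Hz.
6 Hz ≤ fs/2 = 16 Hz, appears at 6 Hz.
26 Hz > fs/2 = 16 Hz, folds to fs − 26 Hz = 6 Hz.
50 Hz mod fs = 18 Hz.
18 Hz > fs/2 = 16 Hz, folds to fs − 18 Hz = 14 Hz.
Distinct values: {6 Hz, 8 Hz, 14 Hz}.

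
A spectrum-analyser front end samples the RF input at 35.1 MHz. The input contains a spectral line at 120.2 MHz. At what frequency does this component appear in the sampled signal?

14.9 MHz

120.2 MHz mod fs = 14.9 MHz.
14.9 MHz ≤ fs/2 = 17.55 MHz, appears at 14.9 MHz.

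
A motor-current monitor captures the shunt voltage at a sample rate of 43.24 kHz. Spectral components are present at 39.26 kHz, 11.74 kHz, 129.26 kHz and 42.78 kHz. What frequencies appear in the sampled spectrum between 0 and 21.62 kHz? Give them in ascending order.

0.46 kHz, 3.98 kHz, 11.74 kHz

fs/2 = 21.62 kHz.
39.26 kHz > fs/2 = 21.62 kHz, folds to fs − 39.26 kHz = 3.98 kHz.
11.74 kHz ≤ fs/2 = 21.62 kHz, passes unchanged.
129.26 kHz mod fs = 42.78 kHz.
42.78 kHz > fs/2 = 21.62 kHz, folds to fs − 42.78 kHz = 0.46 kHz.
42.78 kHz > fs/2 = 21.62 kHz, folds to fs − 42.78 kHz = 0.46 kHz.
Distinct values: {0.46 kHz, 3.98 kHz, 11.74 kHz}.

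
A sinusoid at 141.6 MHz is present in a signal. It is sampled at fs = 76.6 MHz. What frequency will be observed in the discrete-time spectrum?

11.6 MHz

141.6 MHz mod fs = 65 MHz.
65 MHz > fs/2 = 38.3 MHz, folds to fs − 65 MHz = 11.6 MHz.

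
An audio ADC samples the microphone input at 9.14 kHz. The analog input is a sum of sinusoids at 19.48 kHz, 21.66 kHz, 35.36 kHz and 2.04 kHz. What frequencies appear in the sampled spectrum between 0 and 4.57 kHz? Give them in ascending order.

fs/2 = 4.57 kHz.
19.48 kHz mod fs = 1.2 kHz.
1.2 kHz ≤ fs/2 = 4.57 kHz, appears at 1.2 kHz.
21.66 kHz mod fs = 3.38 kHz.
3.38 kHz ≤ fs/2 = 4.57 kHz, appears at 3.38 kHz.
35.36 kHz mod fs = 7.94 kHz.
7.94 kHz > fs/2 = 4.57 kHz, folds to fs − 7.94 kHz = 1.2 kHz.
2.04 kHz ≤ fs/2 = 4.57 kHz, passes unchanged.
Distinct values: {1.2 kHz, 2.04 kHz, 3.38 kHz}.

1.2 kHz, 2.04 kHz, 3.38 kHz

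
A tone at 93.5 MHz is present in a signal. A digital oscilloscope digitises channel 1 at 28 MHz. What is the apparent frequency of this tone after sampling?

93.5 MHz mod fs = 9.5 MHz.
9.5 MHz ≤ fs/2 = 14 MHz, appears at 9.5 MHz.

9.5 MHz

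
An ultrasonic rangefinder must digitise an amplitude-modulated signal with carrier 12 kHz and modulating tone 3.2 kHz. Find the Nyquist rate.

AM sidebands sit at fc ± fm = 8.8 kHz and 15.2 kHz.
Highest-frequency component: 15.2 kHz.
Nyquist rate = 2 × 15.2 kHz = 30.4 kHz.

30.4 kHz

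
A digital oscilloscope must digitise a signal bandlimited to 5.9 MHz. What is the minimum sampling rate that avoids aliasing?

Nyquist rate = 2 × 5.9 MHz = 11.8 MHz.

11.8 MHz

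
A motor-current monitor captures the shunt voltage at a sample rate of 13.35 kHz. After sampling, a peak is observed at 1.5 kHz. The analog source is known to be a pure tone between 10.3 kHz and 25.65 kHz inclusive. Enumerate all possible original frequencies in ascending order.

11.85 kHz, 14.85 kHz, 25.2 kHz

Frequencies that alias to 1.5 kHz are k·fs ± 1.5 kHz for integer k ≥ 0.
k=0: 1.5 kHz.
k=1: 11.85 kHz, 14.85 kHz.
k=2: 25.2 kHz, 28.2 kHz.
k=3: 38.55 kHz, 41.55 kHz.
Within [10.3 kHz, 25.65 kHz]: 11.85 kHz, 14.85 kHz, 25.2 kHz.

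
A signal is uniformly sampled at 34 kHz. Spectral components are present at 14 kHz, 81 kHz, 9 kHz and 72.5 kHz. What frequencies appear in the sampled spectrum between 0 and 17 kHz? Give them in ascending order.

fs/2 = 17 kHz.
14 kHz ≤ fs/2 = 17 kHz, passes unchanged.
81 kHz mod fs = 13 kHz.
13 kHz ≤ fs/2 = 17 kHz, appears at 13 kHz.
9 kHz ≤ fs/2 = 17 kHz, passes unchanged.
72.5 kHz mod fs = 4.5 kHz.
4.5 kHz ≤ fs/2 = 17 kHz, appears at 4.5 kHz.
Distinct values: {4.5 kHz, 9 kHz, 13 kHz, 14 kHz}.

4.5 kHz, 9 kHz, 13 kHz, 14 kHz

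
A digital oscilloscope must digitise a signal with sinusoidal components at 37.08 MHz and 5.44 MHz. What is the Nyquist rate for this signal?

74.16 MHz

Highest-frequency component: 37.08 MHz.
Nyquist rate = 2 × 37.08 MHz = 74.16 MHz.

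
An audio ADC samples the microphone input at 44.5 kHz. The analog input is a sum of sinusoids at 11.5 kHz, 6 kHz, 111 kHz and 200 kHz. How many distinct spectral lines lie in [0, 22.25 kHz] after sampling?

3

fs/2 = 22.25 kHz.
11.5 kHz ≤ fs/2 = 22.25 kHz, passes unchanged.
6 kHz ≤ fs/2 = 22.25 kHz, passes unchanged.
111 kHz mod fs = 22 kHz.
22 kHz ≤ fs/2 = 22.25 kHz, appears at 22 kHz.
200 kHz mod fs = 22 kHz.
22 kHz ≤ fs/2 = 22.25 kHz, appears at 22 kHz.
Distinct values: {6 kHz, 11.5 kHz, 22 kHz} → 3.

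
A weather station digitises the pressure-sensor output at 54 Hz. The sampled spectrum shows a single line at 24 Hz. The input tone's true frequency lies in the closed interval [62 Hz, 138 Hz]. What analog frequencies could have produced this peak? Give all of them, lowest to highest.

78 Hz, 84 Hz, 132 Hz, 138 Hz

Frequencies that alias to 24 Hz are k·fs ± 24 Hz for integer k ≥ 0.
k=0: 24 Hz.
k=1: 30 Hz, 78 Hz.
k=2: 84 Hz, 132 Hz.
k=3: 138 Hz, 186 Hz.
k=4: 192 Hz, 240 Hz.
Within [62 Hz, 138 Hz]: 78 Hz, 84 Hz, 132 Hz, 138 Hz.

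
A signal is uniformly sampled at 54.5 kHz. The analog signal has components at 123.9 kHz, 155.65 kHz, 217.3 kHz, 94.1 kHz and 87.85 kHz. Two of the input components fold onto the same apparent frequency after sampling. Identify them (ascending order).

fs/2 = 27.25 kHz.
123.9 kHz mod fs = 14.9 kHz.
14.9 kHz ≤ fs/2 = 27.25 kHz, appears at 14.9 kHz.
155.65 kHz mod fs = 46.65 kHz.
46.65 kHz > fs/2 = 27.25 kHz, folds to fs − 46.65 kHz = 7.85 kHz.
217.3 kHz mod fs = 53.8 kHz.
53.8 kHz > fs/2 = 27.25 kHz, folds to fs − 53.8 kHz = 0.7 kHz.
94.1 kHz mod fs = 39.6 kHz.
39.6 kHz > fs/2 = 27.25 kHz, folds to fs − 39.6 kHz = 14.9 kHz.
87.85 kHz mod fs = 33.35 kHz.
33.35 kHz > fs/2 = 27.25 kHz, folds to fs − 33.35 kHz = 21.15 kHz.
94.1 kHz and 123.9 kHz both map to 14.9 kHz.

94.1 kHz, 123.9 kHz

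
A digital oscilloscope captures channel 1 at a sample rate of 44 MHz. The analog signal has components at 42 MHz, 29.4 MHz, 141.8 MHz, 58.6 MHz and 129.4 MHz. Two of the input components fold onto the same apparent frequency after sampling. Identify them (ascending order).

29.4 MHz, 58.6 MHz

fs/2 = 22 MHz.
42 MHz > fs/2 = 22 MHz, folds to fs − 42 MHz = 2 MHz.
29.4 MHz > fs/2 = 22 MHz, folds to fs − 29.4 MHz = 14.6 MHz.
141.8 MHz mod fs = 9.8 MHz.
9.8 MHz ≤ fs/2 = 22 MHz, appears at 9.8 MHz.
58.6 MHz mod fs = 14.6 MHz.
14.6 MHz ≤ fs/2 = 22 MHz, appears at 14.6 MHz.
129.4 MHz mod fs = 41.4 MHz.
41.4 MHz > fs/2 = 22 MHz, folds to fs − 41.4 MHz = 2.6 MHz.
29.4 MHz and 58.6 MHz both map to 14.6 MHz.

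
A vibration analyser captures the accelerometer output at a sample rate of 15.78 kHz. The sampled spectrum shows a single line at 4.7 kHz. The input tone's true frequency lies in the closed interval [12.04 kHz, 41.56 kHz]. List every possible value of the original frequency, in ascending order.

20.48 kHz, 26.86 kHz, 36.26 kHz

Frequencies that alias to 4.7 kHz are k·fs ± 4.7 kHz for integer k ≥ 0.
k=0: 4.7 kHz.
k=1: 11.08 kHz, 20.48 kHz.
k=2: 26.86 kHz, 36.26 kHz.
k=3: 42.64 kHz, 52.04 kHz.
Within [12.04 kHz, 41.56 kHz]: 20.48 kHz, 26.86 kHz, 36.26 kHz.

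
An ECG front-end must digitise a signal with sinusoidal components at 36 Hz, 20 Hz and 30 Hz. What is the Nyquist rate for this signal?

72 Hz

Highest-frequency component: 36 Hz.
Nyquist rate = 2 × 36 Hz = 72 Hz.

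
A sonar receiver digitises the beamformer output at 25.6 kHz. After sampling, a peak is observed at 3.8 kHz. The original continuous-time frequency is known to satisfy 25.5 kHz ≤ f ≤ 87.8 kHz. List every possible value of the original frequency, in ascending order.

29.4 kHz, 47.4 kHz, 55 kHz, 73 kHz, 80.6 kHz

Frequencies that alias to 3.8 kHz are k·fs ± 3.8 kHz for integer k ≥ 0.
k=0: 3.8 kHz.
k=1: 21.8 kHz, 29.4 kHz.
k=2: 47.4 kHz, 55 kHz.
k=3: 73 kHz, 80.6 kHz.
k=4: 98.6 kHz, 106.2 kHz.
Within [25.5 kHz, 87.8 kHz]: 29.4 kHz, 47.4 kHz, 55 kHz, 73 kHz, 80.6 kHz.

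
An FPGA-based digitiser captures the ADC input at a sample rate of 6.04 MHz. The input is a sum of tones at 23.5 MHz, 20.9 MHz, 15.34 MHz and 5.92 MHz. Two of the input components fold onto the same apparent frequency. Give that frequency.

fs/2 = 3.02 MHz.
23.5 MHz mod fs = 5.38 MHz.
5.38 MHz > fs/2 = 3.02 MHz, folds to fs − 5.38 MHz = 0.66 MHz.
20.9 MHz mod fs = 2.78 MHz.
2.78 MHz ≤ fs/2 = 3.02 MHz, appears at 2.78 MHz.
15.34 MHz mod fs = 3.26 MHz.
3.26 MHz > fs/2 = 3.02 MHz, folds to fs − 3.26 MHz = 2.78 MHz.
5.92 MHz > fs/2 = 3.02 MHz, folds to fs − 5.92 MHz = 0.12 MHz.
15.34 MHz and 20.9 MHz both map to 2.78 MHz.

2.78 MHz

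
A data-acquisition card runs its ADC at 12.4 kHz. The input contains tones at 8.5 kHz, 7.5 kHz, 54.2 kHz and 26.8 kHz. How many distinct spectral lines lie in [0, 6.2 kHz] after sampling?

fs/2 = 6.2 kHz.
8.5 kHz > fs/2 = 6.2 kHz, folds to fs − 8.5 kHz = 3.9 kHz.
7.5 kHz > fs/2 = 6.2 kHz, folds to fs − 7.5 kHz = 4.9 kHz.
54.2 kHz mod fs = 4.6 kHz.
4.6 kHz ≤ fs/2 = 6.2 kHz, appears at 4.6 kHz.
26.8 kHz mod fs = 2 kHz.
2 kHz ≤ fs/2 = 6.2 kHz, appears at 2 kHz.
Distinct values: {2 kHz, 3.9 kHz, 4.6 kHz, 4.9 kHz} → 4.

4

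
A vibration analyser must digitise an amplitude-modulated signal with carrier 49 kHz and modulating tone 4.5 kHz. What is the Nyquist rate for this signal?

AM sidebands sit at fc ± fm = 44.5 kHz and 53.5 kHz.
Highest-frequency component: 53.5 kHz.
Nyquist rate = 2 × 53.5 kHz = 107 kHz.

107 kHz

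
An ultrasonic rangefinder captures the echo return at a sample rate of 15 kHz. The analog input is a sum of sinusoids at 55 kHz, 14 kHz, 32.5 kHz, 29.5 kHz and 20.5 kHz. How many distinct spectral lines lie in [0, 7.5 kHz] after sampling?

fs/2 = 7.5 kHz.
55 kHz mod fs = 10 kHz.
10 kHz > fs/2 = 7.5 kHz, folds to fs − 10 kHz = 5 kHz.
14 kHz > fs/2 = 7.5 kHz, folds to fs − 14 kHz = 1 kHz.
32.5 kHz mod fs = 2.5 kHz.
2.5 kHz ≤ fs/2 = 7.5 kHz, appears at 2.5 kHz.
29.5 kHz mod fs = 14.5 kHz.
14.5 kHz > fs/2 = 7.5 kHz, folds to fs − 14.5 kHz = 0.5 kHz.
20.5 kHz mod fs = 5.5 kHz.
5.5 kHz ≤ fs/2 = 7.5 kHz, appears at 5.5 kHz.
Distinct values: {0.5 kHz, 1 kHz, 2.5 kHz, 5 kHz, 5.5 kHz} → 5.

5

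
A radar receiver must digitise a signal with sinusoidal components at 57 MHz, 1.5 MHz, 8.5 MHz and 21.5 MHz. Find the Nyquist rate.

Highest-frequency component: 57 MHz.
Nyquist rate = 2 × 57 MHz = 114 MHz.

114 MHz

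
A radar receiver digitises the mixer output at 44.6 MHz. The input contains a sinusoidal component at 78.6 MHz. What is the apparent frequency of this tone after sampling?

10.6 MHz

78.6 MHz mod fs = 34 MHz.
34 MHz > fs/2 = 22.3 MHz, folds to fs − 34 MHz = 10.6 MHz.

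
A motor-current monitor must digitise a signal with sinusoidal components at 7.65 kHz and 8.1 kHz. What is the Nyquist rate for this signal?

16.2 kHz

Highest-frequency component: 8.1 kHz.
Nyquist rate = 2 × 8.1 kHz = 16.2 kHz.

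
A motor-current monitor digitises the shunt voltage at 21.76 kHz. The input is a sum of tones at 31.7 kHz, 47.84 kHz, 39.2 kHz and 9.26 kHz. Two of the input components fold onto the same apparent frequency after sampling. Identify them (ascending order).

fs/2 = 10.88 kHz.
31.7 kHz mod fs = 9.94 kHz.
9.94 kHz ≤ fs/2 = 10.88 kHz, appears at 9.94 kHz.
47.84 kHz mod fs = 4.32 kHz.
4.32 kHz ≤ fs/2 = 10.88 kHz, appears at 4.32 kHz.
39.2 kHz mod fs = 17.44 kHz.
17.44 kHz > fs/2 = 10.88 kHz, folds to fs − 17.44 kHz = 4.32 kHz.
9.26 kHz ≤ fs/2 = 10.88 kHz, passes unchanged.
39.2 kHz and 47.84 kHz both map to 4.32 kHz.

39.2 kHz, 47.84 kHz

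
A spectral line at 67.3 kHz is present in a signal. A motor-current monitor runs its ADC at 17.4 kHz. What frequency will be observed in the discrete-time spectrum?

2.3 kHz

67.3 kHz mod fs = 15.1 kHz.
15.1 kHz > fs/2 = 8.7 kHz, folds to fs − 15.1 kHz = 2.3 kHz.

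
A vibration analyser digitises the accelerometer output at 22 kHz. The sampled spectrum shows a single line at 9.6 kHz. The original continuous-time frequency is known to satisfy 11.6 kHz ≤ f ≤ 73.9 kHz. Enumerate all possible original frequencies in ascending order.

12.4 kHz, 31.6 kHz, 34.4 kHz, 53.6 kHz, 56.4 kHz

Frequencies that alias to 9.6 kHz are k·fs ± 9.6 kHz for integer k ≥ 0.
k=0: 9.6 kHz.
k=1: 12.4 kHz, 31.6 kHz.
k=2: 34.4 kHz, 53.6 kHz.
k=3: 56.4 kHz, 75.6 kHz.
k=4: 78.4 kHz, 97.6 kHz.
Within [11.6 kHz, 73.9 kHz]: 12.4 kHz, 31.6 kHz, 34.4 kHz, 53.6 kHz, 56.4 kHz.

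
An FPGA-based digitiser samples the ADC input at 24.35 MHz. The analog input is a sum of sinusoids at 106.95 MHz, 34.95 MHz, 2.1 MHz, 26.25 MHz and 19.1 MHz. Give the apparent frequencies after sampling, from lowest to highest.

fs/2 = 12.175 MHz.
106.95 MHz mod fs = 9.55 MHz.
9.55 MHz ≤ fs/2 = 12.175 MHz, appears at 9.55 MHz.
34.95 MHz mod fs = 10.6 MHz.
10.6 MHz ≤ fs/2 = 12.175 MHz, appears at 10.6 MHz.
2.1 MHz ≤ fs/2 = 12.175 MHz, passes unchanged.
26.25 MHz mod fs = 1.9 MHz.
1.9 MHz ≤ fs/2 = 12.175 MHz, appears at 1.9 MHz.
19.1 MHz > fs/2 = 12.175 MHz, folds to fs − 19.1 MHz = 5.25 MHz.
Distinct values: {1.9 MHz, 2.1 MHz, 5.25 MHz, 9.55 MHz, 10.6 MHz}.

1.9 MHz, 2.1 MHz, 5.25 MHz, 9.55 MHz, 10.6 MHz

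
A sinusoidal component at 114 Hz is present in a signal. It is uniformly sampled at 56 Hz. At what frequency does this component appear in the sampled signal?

114 Hz mod fs = 2 Hz.
2 Hz ≤ fs/2 = 28 Hz, appears at 2 Hz.

2 Hz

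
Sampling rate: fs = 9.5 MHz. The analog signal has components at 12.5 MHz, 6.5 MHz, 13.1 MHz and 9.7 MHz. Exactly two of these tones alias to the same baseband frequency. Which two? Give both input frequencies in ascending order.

6.5 MHz, 12.5 MHz

fs/2 = 4.75 MHz.
12.5 MHz mod fs = 3 MHz.
3 MHz ≤ fs/2 = 4.75 MHz, appears at 3 MHz.
6.5 MHz > fs/2 = 4.75 MHz, folds to fs − 6.5 MHz = 3 MHz.
13.1 MHz mod fs = 3.6 MHz.
3.6 MHz ≤ fs/2 = 4.75 MHz, appears at 3.6 MHz.
9.7 MHz mod fs = 0.2 MHz.
0.2 MHz ≤ fs/2 = 4.75 MHz, appears at 0.2 MHz.
6.5 MHz and 12.5 MHz both map to 3 MHz.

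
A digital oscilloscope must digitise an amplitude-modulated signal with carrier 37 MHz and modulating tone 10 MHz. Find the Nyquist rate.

94 MHz

AM sidebands sit at fc ± fm = 27 MHz and 47 MHz.
Highest-frequency component: 47 MHz.
Nyquist rate = 2 × 47 MHz = 94 MHz.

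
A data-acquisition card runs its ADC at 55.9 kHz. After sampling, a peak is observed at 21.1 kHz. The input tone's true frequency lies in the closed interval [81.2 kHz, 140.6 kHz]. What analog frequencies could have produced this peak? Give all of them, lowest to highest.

90.7 kHz, 132.9 kHz

Frequencies that alias to 21.1 kHz are k·fs ± 21.1 kHz for integer k ≥ 0.
k=0: 21.1 kHz.
k=1: 34.8 kHz, 77 kHz.
k=2: 90.7 kHz, 132.9 kHz.
k=3: 146.6 kHz, 188.8 kHz.
Within [81.2 kHz, 140.6 kHz]: 90.7 kHz, 132.9 kHz.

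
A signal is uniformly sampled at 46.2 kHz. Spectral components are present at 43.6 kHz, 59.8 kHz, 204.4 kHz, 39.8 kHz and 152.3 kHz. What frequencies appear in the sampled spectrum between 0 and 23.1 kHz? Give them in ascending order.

2.6 kHz, 6.4 kHz, 13.6 kHz, 13.7 kHz, 19.6 kHz

fs/2 = 23.1 kHz.
43.6 kHz > fs/2 = 23.1 kHz, folds to fs − 43.6 kHz = 2.6 kHz.
59.8 kHz mod fs = 13.6 kHz.
13.6 kHz ≤ fs/2 = 23.1 kHz, appears at 13.6 kHz.
204.4 kHz mod fs = 19.6 kHz.
19.6 kHz ≤ fs/2 = 23.1 kHz, appears at 19.6 kHz.
39.8 kHz > fs/2 = 23.1 kHz, folds to fs − 39.8 kHz = 6.4 kHz.
152.3 kHz mod fs = 13.7 kHz.
13.7 kHz ≤ fs/2 = 23.1 kHz, appears at 13.7 kHz.
Distinct values: {2.6 kHz, 6.4 kHz, 13.6 kHz, 13.7 kHz, 19.6 kHz}.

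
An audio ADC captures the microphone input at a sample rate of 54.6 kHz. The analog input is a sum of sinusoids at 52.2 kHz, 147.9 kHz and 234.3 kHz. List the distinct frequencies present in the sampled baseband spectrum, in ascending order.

fs/2 = 27.3 kHz.
52.2 kHz > fs/2 = 27.3 kHz, folds to fs − 52.2 kHz = 2.4 kHz.
147.9 kHz mod fs = 38.7 kHz.
38.7 kHz > fs/2 = 27.3 kHz, folds to fs − 38.7 kHz = 15.9 kHz.
234.3 kHz mod fs = 15.9 kHz.
15.9 kHz ≤ fs/2 = 27.3 kHz, appears at 15.9 kHz.
Distinct values: {2.4 kHz, 15.9 kHz}.

2.4 kHz, 15.9 kHz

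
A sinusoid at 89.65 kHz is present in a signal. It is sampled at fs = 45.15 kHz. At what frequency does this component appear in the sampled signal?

0.65 kHz

89.65 kHz mod fs = 44.5 kHz.
44.5 kHz > fs/2 = 22.575 kHz, folds to fs − 44.5 kHz = 0.65 kHz.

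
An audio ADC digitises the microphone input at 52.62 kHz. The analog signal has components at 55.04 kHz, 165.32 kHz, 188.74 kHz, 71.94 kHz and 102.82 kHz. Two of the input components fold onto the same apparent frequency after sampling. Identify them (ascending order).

55.04 kHz, 102.82 kHz

fs/2 = 26.31 kHz.
55.04 kHz mod fs = 2.42 kHz.
2.42 kHz ≤ fs/2 = 26.31 kHz, appears at 2.42 kHz.
165.32 kHz mod fs = 7.46 kHz.
7.46 kHz ≤ fs/2 = 26.31 kHz, appears at 7.46 kHz.
188.74 kHz mod fs = 30.88 kHz.
30.88 kHz > fs/2 = 26.31 kHz, folds to fs − 30.88 kHz = 21.74 kHz.
71.94 kHz mod fs = 19.32 kHz.
19.32 kHz ≤ fs/2 = 26.31 kHz, appears at 19.32 kHz.
102.82 kHz mod fs = 50.2 kHz.
50.2 kHz > fs/2 = 26.31 kHz, folds to fs − 50.2 kHz = 2.42 kHz.
55.04 kHz and 102.82 kHz both map to 2.42 kHz.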